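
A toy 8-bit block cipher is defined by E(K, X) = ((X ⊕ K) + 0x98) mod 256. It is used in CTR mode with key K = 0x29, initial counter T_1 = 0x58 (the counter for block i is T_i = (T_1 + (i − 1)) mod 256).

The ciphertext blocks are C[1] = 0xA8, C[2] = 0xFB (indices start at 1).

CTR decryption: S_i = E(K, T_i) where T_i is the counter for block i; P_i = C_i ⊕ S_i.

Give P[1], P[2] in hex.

P[1]: T = 0x58, S = E(K, T) = 0x09; 0xA8 ⊕ 0x09 = 0xA1.
P[2]: T = 0x59, S = E(K, T) = 0x08; 0xFB ⊕ 0x08 = 0xF3.

P[1] = 0xA1, P[2] = 0xF3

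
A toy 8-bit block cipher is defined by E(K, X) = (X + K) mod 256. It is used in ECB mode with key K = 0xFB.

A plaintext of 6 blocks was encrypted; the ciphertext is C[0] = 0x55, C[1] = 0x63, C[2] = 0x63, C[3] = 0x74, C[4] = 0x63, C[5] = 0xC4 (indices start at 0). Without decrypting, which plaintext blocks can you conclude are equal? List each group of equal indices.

P[1] = P[2] = P[4]

ECB encrypts each block independently with the same key, so equal ciphertext blocks imply equal plaintext blocks.
C[1] = C[2] = C[4] = 0x63, so P[1] = P[2] = P[4].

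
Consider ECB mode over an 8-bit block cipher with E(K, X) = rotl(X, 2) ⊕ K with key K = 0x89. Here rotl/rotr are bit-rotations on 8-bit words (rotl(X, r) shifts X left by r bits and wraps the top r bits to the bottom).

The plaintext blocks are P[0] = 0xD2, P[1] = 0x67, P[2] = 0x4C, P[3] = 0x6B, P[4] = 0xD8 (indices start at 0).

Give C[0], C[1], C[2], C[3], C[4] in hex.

ECB encryption: C_i = E(K, P_i).
C[0]: E(K, 0xD2) = 0xC2.
C[1]: E(K, 0x67) = 0x14.
C[2]: E(K, 0x4C) = 0xB8.
C[3]: E(K, 0x6B) = 0x24.
C[4]: E(K, 0xD8) = 0xEA.

C[0] = 0xC2, C[1] = 0x14, C[2] = 0xB8, C[3] = 0x24, C[4] = 0xEA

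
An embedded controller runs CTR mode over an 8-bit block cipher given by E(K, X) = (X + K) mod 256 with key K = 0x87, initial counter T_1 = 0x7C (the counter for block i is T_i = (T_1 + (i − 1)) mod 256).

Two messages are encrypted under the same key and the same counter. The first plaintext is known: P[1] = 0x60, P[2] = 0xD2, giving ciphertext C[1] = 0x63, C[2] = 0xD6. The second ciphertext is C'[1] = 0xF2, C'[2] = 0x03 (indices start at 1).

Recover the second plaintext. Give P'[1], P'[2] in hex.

P'[1] = 0xF1, P'[2] = 0x07

In CTR with a reused counter, both messages share the same keystream S_i, so C_i ⊕ C'_i = P_i ⊕ P'_i and thus P'_i = P_i ⊕ C_i ⊕ C'_i.
P'[1]: 0x60 ⊕ 0x63 ⊕ 0xF2 = 0xF1.
P'[2]: 0xD2 ⊕ 0xD6 ⊕ 0x03 = 0x07.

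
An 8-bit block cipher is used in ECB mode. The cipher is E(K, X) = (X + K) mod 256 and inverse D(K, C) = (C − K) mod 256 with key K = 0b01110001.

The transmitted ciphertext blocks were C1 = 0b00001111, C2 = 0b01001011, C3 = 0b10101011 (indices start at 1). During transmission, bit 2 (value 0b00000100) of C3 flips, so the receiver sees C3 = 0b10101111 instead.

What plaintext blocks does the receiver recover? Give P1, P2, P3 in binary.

P1 = 0b10011110, P2 = 0b11011010, P3 = 0b00111110

ECB decryption: P_i = D(K, C_i).
Only C3 changed, to 0b10101111. In ECB, a change in C_i affects only P_i. Decrypting the received ciphertext:
P1: D(K, 0b00001111) = 0b10011110.
P2: D(K, 0b01001011) = 0b11011010.
P3: D(K, 0b10101111) = 0b00111110.
Blocks that differ from the original plaintext: P3.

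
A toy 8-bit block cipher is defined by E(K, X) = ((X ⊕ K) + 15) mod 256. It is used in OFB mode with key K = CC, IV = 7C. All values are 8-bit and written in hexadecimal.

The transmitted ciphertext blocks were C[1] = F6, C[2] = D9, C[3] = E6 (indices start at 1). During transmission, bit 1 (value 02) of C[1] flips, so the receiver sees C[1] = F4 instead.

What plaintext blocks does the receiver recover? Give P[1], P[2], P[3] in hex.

P[1] = 31, P[2] = C7, P[3] = 01

OFB decryption: S_i = E(K, S_{i−1}) with S_{0} = IV; P_i = C_i ⊕ S_i.
Only C[1] changed, to F4. In OFB, a change in C_i flips the same bit in P_i only; the keystream is unaffected. Decrypting the received ciphertext:
P[1]: S = E(K, 7C) = C5; F4 ⊕ C5 = 31.
P[2]: S = E(K, C5) = 1E; D9 ⊕ 1E = C7.
P[3]: S = E(K, 1E) = E7; E6 ⊕ E7 = 01.
Blocks that differ from the original plaintext: P[1].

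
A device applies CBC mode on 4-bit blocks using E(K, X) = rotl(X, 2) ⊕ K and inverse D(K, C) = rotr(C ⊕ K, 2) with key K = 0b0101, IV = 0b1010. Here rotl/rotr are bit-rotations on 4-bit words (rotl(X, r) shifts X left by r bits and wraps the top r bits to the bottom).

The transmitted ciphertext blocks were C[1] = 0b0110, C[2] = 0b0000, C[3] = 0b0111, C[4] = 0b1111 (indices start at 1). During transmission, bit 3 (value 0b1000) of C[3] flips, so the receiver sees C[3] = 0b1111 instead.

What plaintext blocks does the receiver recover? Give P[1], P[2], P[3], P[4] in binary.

CBC decryption: P_i = D(K, C_i) ⊕ C_{i−1}, with C_{0} = IV.
Only C[3] changed, to 0b1111. In CBC, a change in C_i garbles P_i and flips the same bit in P_{i+1}. Decrypting the received ciphertext:
P[1]: D(K, 0b0110) = 0b1100; 0b1100 ⊕ 0b1010 = 0b0110.
P[2]: D(K, 0b0000) = 0b0101; 0b0101 ⊕ 0b0110 = 0b0011.
P[3]: D(K, 0b1111) = 0b1010; 0b1010 ⊕ 0b0000 = 0b1010.
P[4]: D(K, 0b1111) = 0b1010; 0b1010 ⊕ 0b1111 = 0b0101.
Blocks that differ from the original plaintext: P[3], P[4].

P[1] = 0b0110, P[2] = 0b0011, P[3] = 0b1010, P[4] = 0b0101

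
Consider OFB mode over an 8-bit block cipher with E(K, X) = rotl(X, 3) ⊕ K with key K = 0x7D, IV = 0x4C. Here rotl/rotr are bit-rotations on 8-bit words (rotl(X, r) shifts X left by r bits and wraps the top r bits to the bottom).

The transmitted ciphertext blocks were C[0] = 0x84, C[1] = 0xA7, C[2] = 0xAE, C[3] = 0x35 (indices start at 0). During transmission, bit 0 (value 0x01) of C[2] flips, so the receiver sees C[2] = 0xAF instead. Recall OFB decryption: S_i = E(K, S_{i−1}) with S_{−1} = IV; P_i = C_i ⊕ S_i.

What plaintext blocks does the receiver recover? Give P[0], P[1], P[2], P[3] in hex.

P[0] = 0x9B, P[1] = 0x22, P[2] = 0xFE, P[3] = 0xC2

Only C[2] changed, to 0xAF. In OFB, a change in C_i flips the same bit in P_i only; the keystream is unaffected. Decrypting the received ciphertext:
P[0]: S = E(K, 0x4C) = 0x1F; 0x84 ⊕ 0x1F = 0x9B.
P[1]: S = E(K, 0x1F) = 0x85; 0xA7 ⊕ 0x85 = 0x22.
P[2]: S = E(K, 0x85) = 0x51; 0xAF ⊕ 0x51 = 0xFE.
P[3]: S = E(K, 0x51) = 0xF7; 0x35 ⊕ 0xF7 = 0xC2.
Blocks that differ from the original plaintext: P[2].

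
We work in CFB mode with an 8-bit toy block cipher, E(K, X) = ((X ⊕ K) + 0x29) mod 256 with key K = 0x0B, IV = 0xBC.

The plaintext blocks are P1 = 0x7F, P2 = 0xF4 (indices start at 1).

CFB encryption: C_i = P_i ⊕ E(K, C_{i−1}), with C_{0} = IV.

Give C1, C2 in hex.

C1 = 0x9F, C2 = 0x49

C1: E(K, 0xBC) = 0xE0; 0x7F ⊕ 0xE0 = 0x9F.
C2: E(K, 0x9F) = 0xBD; 0xF4 ⊕ 0xBD = 0x49.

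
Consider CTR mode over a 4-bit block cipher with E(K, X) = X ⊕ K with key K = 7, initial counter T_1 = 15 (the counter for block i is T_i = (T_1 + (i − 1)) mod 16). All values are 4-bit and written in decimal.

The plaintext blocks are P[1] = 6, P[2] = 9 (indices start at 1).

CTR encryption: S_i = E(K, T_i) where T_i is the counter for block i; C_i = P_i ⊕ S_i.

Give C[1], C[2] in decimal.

C[1] = 14, C[2] = 14

C[1]: T = 15, S = E(K, T) = 8; 6 ⊕ 8 = 14.
C[2]: T = 0, S = E(K, T) = 7; 9 ⊕ 7 = 14.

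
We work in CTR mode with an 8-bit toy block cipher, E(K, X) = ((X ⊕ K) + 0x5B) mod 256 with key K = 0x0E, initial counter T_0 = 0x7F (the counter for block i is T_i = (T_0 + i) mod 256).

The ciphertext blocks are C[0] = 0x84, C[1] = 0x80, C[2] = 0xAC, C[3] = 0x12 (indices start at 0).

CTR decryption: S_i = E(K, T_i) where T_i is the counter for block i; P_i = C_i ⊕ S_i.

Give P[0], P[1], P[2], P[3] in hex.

P[0]: T = 0x7F, S = E(K, T) = 0xCC; 0x84 ⊕ 0xCC = 0x48.
P[1]: T = 0x80, S = E(K, T) = 0xE9; 0x80 ⊕ 0xE9 = 0x69.
P[2]: T = 0x81, S = E(K, T) = 0xEA; 0xAC ⊕ 0xEA = 0x46.
P[3]: T = 0x82, S = E(K, T) = 0xE7; 0x12 ⊕ 0xE7 = 0xF5.

P[0] = 0x48, P[1] = 0x69, P[2] = 0x46, P[3] = 0xF5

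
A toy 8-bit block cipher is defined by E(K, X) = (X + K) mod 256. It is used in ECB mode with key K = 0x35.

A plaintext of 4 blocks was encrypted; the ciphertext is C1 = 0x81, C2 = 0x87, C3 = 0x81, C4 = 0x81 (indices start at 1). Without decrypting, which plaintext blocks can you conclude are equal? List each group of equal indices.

ECB encrypts each block independently with the same key, so equal ciphertext blocks imply equal plaintext blocks.
C1 = C3 = C4 = 0x81, so P1 = P3 = P4.

P1 = P3 = P4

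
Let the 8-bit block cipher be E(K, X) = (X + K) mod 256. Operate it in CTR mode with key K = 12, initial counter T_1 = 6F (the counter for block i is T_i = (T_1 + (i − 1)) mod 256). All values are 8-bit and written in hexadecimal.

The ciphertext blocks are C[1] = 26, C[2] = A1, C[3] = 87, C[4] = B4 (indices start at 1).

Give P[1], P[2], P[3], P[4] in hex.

CTR decryption: S_i = E(K, T_i) where T_i is the counter for block i; P_i = C_i ⊕ S_i.
P[1]: T = 6F, S = E(K, T) = 81; 26 ⊕ 81 = A7.
P[2]: T = 70, S = E(K, T) = 82; A1 ⊕ 82 = 23.
P[3]: T = 71, S = E(K, T) = 83; 87 ⊕ 83 = 04.
P[4]: T = 72, S = E(K, T) = 84; B4 ⊕ 84 = 30.

P[1] = A7, P[2] = 23, P[3] = 04, P[4] = 30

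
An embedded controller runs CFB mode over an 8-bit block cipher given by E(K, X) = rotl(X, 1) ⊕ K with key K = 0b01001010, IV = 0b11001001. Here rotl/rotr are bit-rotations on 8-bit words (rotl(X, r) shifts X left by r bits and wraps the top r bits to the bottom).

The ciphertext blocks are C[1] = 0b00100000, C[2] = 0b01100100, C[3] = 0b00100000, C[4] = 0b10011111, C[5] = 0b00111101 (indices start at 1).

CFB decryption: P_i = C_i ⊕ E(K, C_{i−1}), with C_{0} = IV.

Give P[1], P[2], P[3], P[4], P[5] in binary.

P[1]: E(K, 0b11001001) = 0b11011001; 0b00100000 ⊕ 0b11011001 = 0b11111001.
P[2]: E(K, 0b00100000) = 0b00001010; 0b01100100 ⊕ 0b00001010 = 0b01101110.
P[3]: E(K, 0b01100100) = 0b10000010; 0b00100000 ⊕ 0b10000010 = 0b10100010.
P[4]: E(K, 0b00100000) = 0b00001010; 0b10011111 ⊕ 0b00001010 = 0b10010101.
P[5]: E(K, 0b10011111) = 0b01110101; 0b00111101 ⊕ 0b01110101 = 0b01001000.

P[1] = 0b11111001, P[2] = 0b01101110, P[3] = 0b10100010, P[4] = 0b10010101, P[5] = 0b01001000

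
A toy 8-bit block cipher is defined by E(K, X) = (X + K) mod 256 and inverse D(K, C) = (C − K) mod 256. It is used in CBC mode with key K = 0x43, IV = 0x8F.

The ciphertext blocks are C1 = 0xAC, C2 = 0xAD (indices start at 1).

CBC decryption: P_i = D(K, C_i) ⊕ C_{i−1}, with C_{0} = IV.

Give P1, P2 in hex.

P1: D(K, 0xAC) = 0x69; 0x69 ⊕ 0x8F = 0xE6.
P2: D(K, 0xAD) = 0x6A; 0x6A ⊕ 0xAC = 0xC6.

P1 = 0xE6, P2 = 0xC6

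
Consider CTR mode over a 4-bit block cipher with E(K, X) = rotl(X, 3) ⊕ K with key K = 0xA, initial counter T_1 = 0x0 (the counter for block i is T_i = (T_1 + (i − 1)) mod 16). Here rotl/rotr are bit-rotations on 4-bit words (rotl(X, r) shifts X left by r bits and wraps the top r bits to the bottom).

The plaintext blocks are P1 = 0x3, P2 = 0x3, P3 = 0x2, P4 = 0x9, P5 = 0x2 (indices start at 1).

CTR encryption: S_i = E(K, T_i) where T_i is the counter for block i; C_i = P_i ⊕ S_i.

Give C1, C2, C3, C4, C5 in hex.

C1: T = 0x0, S = E(K, T) = 0xA; 0x3 ⊕ 0xA = 0x9.
C2: T = 0x1, S = E(K, T) = 0x2; 0x3 ⊕ 0x2 = 0x1.
C3: T = 0x2, S = E(K, T) = 0xB; 0x2 ⊕ 0xB = 0x9.
C4: T = 0x3, S = E(K, T) = 0x3; 0x9 ⊕ 0x3 = 0xA.
C5: T = 0x4, S = E(K, T) = 0x8; 0x2 ⊕ 0x8 = 0xA.

C1 = 0x9, C2 = 0x1, C3 = 0x9, C4 = 0xA, C5 = 0xA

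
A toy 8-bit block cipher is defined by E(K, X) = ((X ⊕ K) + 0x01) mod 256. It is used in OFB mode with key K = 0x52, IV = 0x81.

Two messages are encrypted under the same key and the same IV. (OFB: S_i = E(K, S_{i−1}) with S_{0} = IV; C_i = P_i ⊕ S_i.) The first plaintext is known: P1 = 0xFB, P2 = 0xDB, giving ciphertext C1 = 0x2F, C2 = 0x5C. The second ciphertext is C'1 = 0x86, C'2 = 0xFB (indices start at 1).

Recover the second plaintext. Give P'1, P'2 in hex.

In OFB with a reused IV, both messages share the same keystream S_i, so C_i ⊕ C'_i = P_i ⊕ P'_i and thus P'_i = P_i ⊕ C_i ⊕ C'_i.
P'1: 0xFB ⊕ 0x2F ⊕ 0x86 = 0x52.
P'2: 0xDB ⊕ 0x5C ⊕ 0xFB = 0x7C.

P'1 = 0x52, P'2 = 0x7C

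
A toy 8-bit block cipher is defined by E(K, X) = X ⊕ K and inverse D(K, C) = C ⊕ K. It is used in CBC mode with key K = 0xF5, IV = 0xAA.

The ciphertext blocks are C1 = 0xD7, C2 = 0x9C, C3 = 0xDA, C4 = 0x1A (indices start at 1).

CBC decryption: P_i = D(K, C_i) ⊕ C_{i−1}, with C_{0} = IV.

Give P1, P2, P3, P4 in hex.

P1: D(K, 0xD7) = 0x22; 0x22 ⊕ 0xAA = 0x88.
P2: D(K, 0x9C) = 0x69; 0x69 ⊕ 0xD7 = 0xBE.
P3: D(K, 0xDA) = 0x2F; 0x2F ⊕ 0x9C = 0xB3.
P4: D(K, 0x1A) = 0xEF; 0xEF ⊕ 0xDA = 0x35.

P1 = 0x88, P2 = 0xBE, P3 = 0xB3, P4 = 0x35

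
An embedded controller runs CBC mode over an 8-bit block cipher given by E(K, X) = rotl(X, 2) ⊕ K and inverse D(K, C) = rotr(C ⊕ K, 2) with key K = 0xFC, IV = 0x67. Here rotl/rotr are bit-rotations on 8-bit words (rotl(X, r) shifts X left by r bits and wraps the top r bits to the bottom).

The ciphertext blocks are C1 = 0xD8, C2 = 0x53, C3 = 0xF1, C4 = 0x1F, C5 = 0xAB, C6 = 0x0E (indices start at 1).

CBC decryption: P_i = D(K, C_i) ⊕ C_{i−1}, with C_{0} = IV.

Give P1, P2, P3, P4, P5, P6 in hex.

P1 = 0x6E, P2 = 0x33, P3 = 0x10, P4 = 0x09, P5 = 0xCA, P6 = 0x17

P1: D(K, 0xD8) = 0x09; 0x09 ⊕ 0x67 = 0x6E.
P2: D(K, 0x53) = 0xEB; 0xEB ⊕ 0xD8 = 0x33.
P3: D(K, 0xF1) = 0x43; 0x43 ⊕ 0x53 = 0x10.
P4: D(K, 0x1F) = 0xF8; 0xF8 ⊕ 0xF1 = 0x09.
P5: D(K, 0xAB) = 0xD5; 0xD5 ⊕ 0x1F = 0xCA.
P6: D(K, 0x0E) = 0xBC; 0xBC ⊕ 0xAB = 0x17.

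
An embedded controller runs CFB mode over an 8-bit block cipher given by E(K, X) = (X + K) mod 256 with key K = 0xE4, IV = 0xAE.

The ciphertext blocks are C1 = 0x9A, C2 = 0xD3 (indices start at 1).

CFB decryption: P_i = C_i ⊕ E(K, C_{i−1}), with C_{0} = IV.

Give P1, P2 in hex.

P1 = 0x08, P2 = 0xAD

P1: E(K, 0xAE) = 0x92; 0x9A ⊕ 0x92 = 0x08.
P2: E(K, 0x9A) = 0x7E; 0xD3 ⊕ 0x7E = 0xAD.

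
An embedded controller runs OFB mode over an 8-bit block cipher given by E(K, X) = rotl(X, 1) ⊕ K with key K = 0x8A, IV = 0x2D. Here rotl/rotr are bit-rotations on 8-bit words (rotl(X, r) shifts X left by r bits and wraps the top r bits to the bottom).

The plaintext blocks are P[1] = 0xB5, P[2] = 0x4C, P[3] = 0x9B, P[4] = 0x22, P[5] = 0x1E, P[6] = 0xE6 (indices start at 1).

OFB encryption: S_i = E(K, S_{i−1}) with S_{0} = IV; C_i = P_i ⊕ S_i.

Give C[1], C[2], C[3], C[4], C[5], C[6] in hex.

C[1] = 0x65, C[2] = 0x67, C[3] = 0x47, C[4] = 0x11, C[5] = 0xF2, C[6] = 0xB5

C[1]: S = E(K, 0x2D) = 0xD0; 0xB5 ⊕ 0xD0 = 0x65.
C[2]: S = E(K, 0xD0) = 0x2B; 0x4C ⊕ 0x2B = 0x67.
C[3]: S = E(K, 0x2B) = 0xDC; 0x9B ⊕ 0xDC = 0x47.
C[4]: S = E(K, 0xDC) = 0x33; 0x22 ⊕ 0x33 = 0x11.
C[5]: S = E(K, 0x33) = 0xEC; 0x1E ⊕ 0xEC = 0xF2.
C[6]: S = E(K, 0xEC) = 0x53; 0xE6 ⊕ 0x53 = 0xB5.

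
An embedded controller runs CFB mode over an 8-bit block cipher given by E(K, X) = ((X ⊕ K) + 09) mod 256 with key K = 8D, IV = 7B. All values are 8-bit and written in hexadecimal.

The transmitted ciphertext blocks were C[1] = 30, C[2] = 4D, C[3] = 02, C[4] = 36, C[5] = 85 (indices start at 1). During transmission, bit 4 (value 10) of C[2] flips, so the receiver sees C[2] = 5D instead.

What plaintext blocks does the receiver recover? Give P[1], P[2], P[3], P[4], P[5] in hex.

CFB decryption: P_i = C_i ⊕ E(K, C_{i−1}), with C_{0} = IV.
Only C[2] changed, to 5D. In CFB, a change in C_i flips the same bit in P_i and garbles P_{i+1}. Decrypting the received ciphertext:
P[1]: E(K, 7B) = FF; 30 ⊕ FF = CF.
P[2]: E(K, 30) = C6; 5D ⊕ C6 = 9B.
P[3]: E(K, 5D) = D9; 02 ⊕ D9 = DB.
P[4]: E(K, 02) = 98; 36 ⊕ 98 = AE.
P[5]: E(K, 36) = C4; 85 ⊕ C4 = 41.
Blocks that differ from the original plaintext: P[2], P[3].

P[1] = CF, P[2] = 9B, P[3] = DB, P[4] = AE, P[5] = 41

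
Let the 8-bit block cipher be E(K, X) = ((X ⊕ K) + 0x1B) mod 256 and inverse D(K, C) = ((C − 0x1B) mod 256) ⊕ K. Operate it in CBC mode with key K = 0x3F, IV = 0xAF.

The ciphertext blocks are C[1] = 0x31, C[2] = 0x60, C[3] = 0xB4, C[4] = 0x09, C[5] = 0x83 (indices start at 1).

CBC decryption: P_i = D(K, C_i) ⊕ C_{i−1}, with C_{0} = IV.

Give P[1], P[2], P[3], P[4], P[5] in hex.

P[1]: D(K, 0x31) = 0x29; 0x29 ⊕ 0xAF = 0x86.
P[2]: D(K, 0x60) = 0x7A; 0x7A ⊕ 0x31 = 0x4B.
P[3]: D(K, 0xB4) = 0xA6; 0xA6 ⊕ 0x60 = 0xC6.
P[4]: D(K, 0x09) = 0xD1; 0xD1 ⊕ 0xB4 = 0x65.
P[5]: D(K, 0x83) = 0x57; 0x57 ⊕ 0x09 = 0x5E.

P[1] = 0x86, P[2] = 0x4B, P[3] = 0xC6, P[4] = 0x65, P[5] = 0x5E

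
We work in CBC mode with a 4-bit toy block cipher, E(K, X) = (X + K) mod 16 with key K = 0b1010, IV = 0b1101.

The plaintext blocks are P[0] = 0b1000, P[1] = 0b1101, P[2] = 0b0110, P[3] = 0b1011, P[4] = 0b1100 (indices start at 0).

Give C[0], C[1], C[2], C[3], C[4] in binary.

C[0] = 0b1111, C[1] = 0b1100, C[2] = 0b0100, C[3] = 0b1001, C[4] = 0b1111

CBC encryption: C_i = E(K, P_i ⊕ C_{i−1}), with C_{−1} = IV.
C[0]: P[0] ⊕ 0b1101 = 0b0101; E(K, 0b0101) = 0b1111.
C[1]: P[1] ⊕ 0b1111 = 0b0010; E(K, 0b0010) = 0b1100.
C[2]: P[2] ⊕ 0b1100 = 0b1010; E(K, 0b1010) = 0b0100.
C[3]: P[3] ⊕ 0b0100 = 0b1111; E(K, 0b1111) = 0b1001.
C[4]: P[4] ⊕ 0b1001 = 0b0101; E(K, 0b0101) = 0b1111.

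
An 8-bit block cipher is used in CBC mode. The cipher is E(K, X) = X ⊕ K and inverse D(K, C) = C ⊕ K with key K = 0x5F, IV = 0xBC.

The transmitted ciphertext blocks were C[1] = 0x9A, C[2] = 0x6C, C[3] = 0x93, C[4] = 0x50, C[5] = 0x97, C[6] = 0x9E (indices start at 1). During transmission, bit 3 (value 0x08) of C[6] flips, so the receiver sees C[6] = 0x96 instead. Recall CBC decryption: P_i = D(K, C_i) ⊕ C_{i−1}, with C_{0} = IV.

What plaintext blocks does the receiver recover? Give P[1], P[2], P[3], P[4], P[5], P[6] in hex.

Only C[6] changed, to 0x96. In CBC, a change in C_i garbles P_i and flips the same bit in P_{i+1}. Decrypting the received ciphertext:
P[1]: D(K, 0x9A) = 0xC5; 0xC5 ⊕ 0xBC = 0x79.
P[2]: D(K, 0x6C) = 0x33; 0x33 ⊕ 0x9A = 0xA9.
P[3]: D(K, 0x93) = 0xCC; 0xCC ⊕ 0x6C = 0xA0.
P[4]: D(K, 0x50) = 0x0F; 0x0F ⊕ 0x93 = 0x9C.
P[5]: D(K, 0x97) = 0xC8; 0xC8 ⊕ 0x50 = 0x98.
P[6]: D(K, 0x96) = 0xC9; 0xC9 ⊕ 0x97 = 0x5E.
Blocks that differ from the original plaintext: P[6].

P[1] = 0x79, P[2] = 0xA9, P[3] = 0xA0, P[4] = 0x9C, P[5] = 0x98, P[6] = 0x5E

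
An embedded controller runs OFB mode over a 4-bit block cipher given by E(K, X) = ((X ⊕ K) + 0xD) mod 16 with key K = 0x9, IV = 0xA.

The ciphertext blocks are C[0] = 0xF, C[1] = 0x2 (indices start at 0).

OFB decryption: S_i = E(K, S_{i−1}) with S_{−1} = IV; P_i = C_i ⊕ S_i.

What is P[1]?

P[1] = 0x4

P[0]: S = E(K, 0xA) = 0x0; 0xF ⊕ 0x0 = 0xF.
P[1]: S = E(K, 0x0) = 0x6; 0x2 ⊕ 0x6 = 0x4.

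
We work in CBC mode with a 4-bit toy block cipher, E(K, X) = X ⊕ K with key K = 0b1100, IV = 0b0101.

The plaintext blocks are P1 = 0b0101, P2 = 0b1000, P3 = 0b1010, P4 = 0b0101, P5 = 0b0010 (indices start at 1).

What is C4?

C4 = 0b0111

CBC encryption: C_i = E(K, P_i ⊕ C_{i−1}), with C_{0} = IV.
C1: P1 ⊕ 0b0101 = 0b0000; E(K, 0b0000) = 0b1100.
C2: P2 ⊕ 0b1100 = 0b0100; E(K, 0b0100) = 0b1000.
C3: P3 ⊕ 0b1000 = 0b0010; E(K, 0b0010) = 0b1110.
C4: P4 ⊕ 0b1110 = 0b1011; E(K, 0b1011) = 0b0111.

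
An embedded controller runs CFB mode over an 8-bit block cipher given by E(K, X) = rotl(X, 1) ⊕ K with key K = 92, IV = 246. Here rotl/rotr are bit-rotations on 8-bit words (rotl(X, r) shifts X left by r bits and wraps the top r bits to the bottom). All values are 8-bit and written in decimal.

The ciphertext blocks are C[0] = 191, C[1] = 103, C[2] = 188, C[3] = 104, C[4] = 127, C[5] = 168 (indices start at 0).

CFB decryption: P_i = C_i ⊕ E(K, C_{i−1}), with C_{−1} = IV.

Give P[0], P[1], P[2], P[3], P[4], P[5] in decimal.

P[0] = 14, P[1] = 68, P[2] = 46, P[3] = 77, P[4] = 243, P[5] = 10

P[0]: E(K, 246) = 177; 191 ⊕ 177 = 14.
P[1]: E(K, 191) = 35; 103 ⊕ 35 = 68.
P[2]: E(K, 103) = 146; 188 ⊕ 146 = 46.
P[3]: E(K, 188) = 37; 104 ⊕ 37 = 77.
P[4]: E(K, 104) = 140; 127 ⊕ 140 = 243.
P[5]: E(K, 127) = 162; 168 ⊕ 162 = 10.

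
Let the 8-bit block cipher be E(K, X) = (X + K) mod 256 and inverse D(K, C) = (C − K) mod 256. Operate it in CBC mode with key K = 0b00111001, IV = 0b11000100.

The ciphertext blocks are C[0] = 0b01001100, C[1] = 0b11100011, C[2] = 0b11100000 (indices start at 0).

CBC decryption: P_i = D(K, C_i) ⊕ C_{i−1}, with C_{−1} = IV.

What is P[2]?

P[2] = 0b01000100

P[2]: D(K, 0b11100000) = 0b10100111; 0b10100111 ⊕ 0b11100011 = 0b01000100.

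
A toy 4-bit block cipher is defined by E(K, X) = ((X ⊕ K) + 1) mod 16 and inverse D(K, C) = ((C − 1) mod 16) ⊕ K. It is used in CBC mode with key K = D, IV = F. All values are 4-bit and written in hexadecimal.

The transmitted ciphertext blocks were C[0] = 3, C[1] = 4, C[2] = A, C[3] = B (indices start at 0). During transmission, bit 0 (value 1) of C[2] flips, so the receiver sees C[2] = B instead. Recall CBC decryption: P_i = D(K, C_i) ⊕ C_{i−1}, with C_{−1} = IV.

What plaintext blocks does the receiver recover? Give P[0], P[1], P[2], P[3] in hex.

P[0] = 0, P[1] = D, P[2] = 3, P[3] = C

Only C[2] changed, to B. In CBC, a change in C_i garbles P_i and flips the same bit in P_{i+1}. Decrypting the received ciphertext:
P[0]: D(K, 3) = F; F ⊕ F = 0.
P[1]: D(K, 4) = E; E ⊕ 3 = D.
P[2]: D(K, B) = 7; 7 ⊕ 4 = 3.
P[3]: D(K, B) = 7; 7 ⊕ B = C.
Blocks that differ from the original plaintext: P[2], P[3].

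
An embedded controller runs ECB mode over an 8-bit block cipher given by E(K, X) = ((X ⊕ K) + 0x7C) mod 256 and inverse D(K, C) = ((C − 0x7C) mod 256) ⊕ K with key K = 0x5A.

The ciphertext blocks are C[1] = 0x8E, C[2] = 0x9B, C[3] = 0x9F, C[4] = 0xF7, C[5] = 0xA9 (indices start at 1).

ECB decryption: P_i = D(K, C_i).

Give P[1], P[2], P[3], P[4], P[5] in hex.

P[1] = 0x48, P[2] = 0x45, P[3] = 0x79, P[4] = 0x21, P[5] = 0x77

P[1]: D(K, 0x8E) = 0x48.
P[2]: D(K, 0x9B) = 0x45.
P[3]: D(K, 0x9F) = 0x79.
P[4]: D(K, 0xF7) = 0x21.
P[5]: D(K, 0xA9) = 0x77.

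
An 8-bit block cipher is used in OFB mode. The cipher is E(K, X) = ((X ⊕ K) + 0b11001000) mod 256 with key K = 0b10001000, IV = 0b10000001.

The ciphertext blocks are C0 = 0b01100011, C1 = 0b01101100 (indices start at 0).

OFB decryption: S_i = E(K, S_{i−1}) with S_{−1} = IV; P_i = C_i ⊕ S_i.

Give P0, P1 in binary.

P0: S = E(K, 0b10000001) = 0b11010001; 0b01100011 ⊕ 0b11010001 = 0b10110010.
P1: S = E(K, 0b11010001) = 0b00100001; 0b01101100 ⊕ 0b00100001 = 0b01001101.

P0 = 0b10110010, P1 = 0b01001101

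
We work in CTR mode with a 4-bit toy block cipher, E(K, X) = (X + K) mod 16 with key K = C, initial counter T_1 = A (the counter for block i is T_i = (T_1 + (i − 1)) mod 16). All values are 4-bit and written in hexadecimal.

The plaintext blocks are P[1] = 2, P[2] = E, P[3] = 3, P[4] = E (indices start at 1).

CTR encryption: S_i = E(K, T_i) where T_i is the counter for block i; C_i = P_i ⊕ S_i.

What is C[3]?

C[1]: T = A, S = E(K, T) = 6; 2 ⊕ 6 = 4.
C[2]: T = B, S = E(K, T) = 7; E ⊕ 7 = 9.
C[3]: T = C, S = E(K, T) = 8; 3 ⊕ 8 = B.

C[3] = B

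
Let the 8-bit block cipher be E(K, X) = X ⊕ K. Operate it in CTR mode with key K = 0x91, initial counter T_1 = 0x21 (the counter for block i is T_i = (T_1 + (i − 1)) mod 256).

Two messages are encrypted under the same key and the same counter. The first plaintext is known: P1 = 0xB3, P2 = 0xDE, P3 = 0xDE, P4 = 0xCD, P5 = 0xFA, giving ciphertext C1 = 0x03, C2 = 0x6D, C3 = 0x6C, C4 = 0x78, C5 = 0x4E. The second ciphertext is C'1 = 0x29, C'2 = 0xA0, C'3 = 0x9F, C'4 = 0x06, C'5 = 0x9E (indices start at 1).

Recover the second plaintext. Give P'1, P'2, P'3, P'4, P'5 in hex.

P'1 = 0x99, P'2 = 0x13, P'3 = 0x2D, P'4 = 0xB3, P'5 = 0x2A

In CTR with a reused counter, both messages share the same keystream S_i, so C_i ⊕ C'_i = P_i ⊕ P'_i and thus P'_i = P_i ⊕ C_i ⊕ C'_i.
P'1: 0xB3 ⊕ 0x03 ⊕ 0x29 = 0x99.
P'2: 0xDE ⊕ 0x6D ⊕ 0xA0 = 0x13.
P'3: 0xDE ⊕ 0x6C ⊕ 0x9F = 0x2D.
P'4: 0xCD ⊕ 0x78 ⊕ 0x06 = 0xB3.
P'5: 0xFA ⊕ 0x4E ⊕ 0x9E = 0x2A.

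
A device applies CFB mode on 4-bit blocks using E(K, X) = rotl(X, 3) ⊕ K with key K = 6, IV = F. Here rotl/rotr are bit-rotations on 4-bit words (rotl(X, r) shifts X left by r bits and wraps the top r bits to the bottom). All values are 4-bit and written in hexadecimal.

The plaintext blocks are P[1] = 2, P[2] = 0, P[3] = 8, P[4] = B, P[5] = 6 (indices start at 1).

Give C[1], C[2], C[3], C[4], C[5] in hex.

C[1] = B, C[2] = B, C[3] = 3, C[4] = 4, C[5] = 2

CFB encryption: C_i = P_i ⊕ E(K, C_{i−1}), with C_{0} = IV.
C[1]: E(K, F) = 9; 2 ⊕ 9 = B.
C[2]: E(K, B) = B; 0 ⊕ B = B.
C[3]: E(K, B) = B; 8 ⊕ B = 3.
C[4]: E(K, 3) = F; B ⊕ F = 4.
C[5]: E(K, 4) = 4; 6 ⊕ 4 = 2.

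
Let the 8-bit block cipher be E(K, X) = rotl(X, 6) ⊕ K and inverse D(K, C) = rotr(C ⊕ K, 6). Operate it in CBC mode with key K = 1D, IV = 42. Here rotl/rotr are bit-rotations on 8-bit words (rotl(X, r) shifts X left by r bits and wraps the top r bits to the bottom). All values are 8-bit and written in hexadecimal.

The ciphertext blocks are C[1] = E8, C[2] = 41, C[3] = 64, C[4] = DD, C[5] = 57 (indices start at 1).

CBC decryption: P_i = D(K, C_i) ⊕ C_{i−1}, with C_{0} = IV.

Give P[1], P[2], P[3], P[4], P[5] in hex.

P[1] = 95, P[2] = 99, P[3] = A4, P[4] = 67, P[5] = F4

P[1]: D(K, E8) = D7; D7 ⊕ 42 = 95.
P[2]: D(K, 41) = 71; 71 ⊕ E8 = 99.
P[3]: D(K, 64) = E5; E5 ⊕ 41 = A4.
P[4]: D(K, DD) = 03; 03 ⊕ 64 = 67.
P[5]: D(K, 57) = 29; 29 ⊕ DD = F4.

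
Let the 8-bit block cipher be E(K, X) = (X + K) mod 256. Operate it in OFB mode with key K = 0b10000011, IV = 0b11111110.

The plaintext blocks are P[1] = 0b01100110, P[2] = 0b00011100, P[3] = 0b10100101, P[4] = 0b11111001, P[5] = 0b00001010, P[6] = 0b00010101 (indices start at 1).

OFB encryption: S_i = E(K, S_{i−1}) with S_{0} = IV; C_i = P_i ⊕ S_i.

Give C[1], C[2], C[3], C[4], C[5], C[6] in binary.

C[1] = 0b11100111, C[2] = 0b00011000, C[3] = 0b00100010, C[4] = 0b11110011, C[5] = 0b10000111, C[6] = 0b00000101

C[1]: S = E(K, 0b11111110) = 0b10000001; 0b01100110 ⊕ 0b10000001 = 0b11100111.
C[2]: S = E(K, 0b10000001) = 0b00000100; 0b00011100 ⊕ 0b00000100 = 0b00011000.
C[3]: S = E(K, 0b00000100) = 0b10000111; 0b10100101 ⊕ 0b10000111 = 0b00100010.
C[4]: S = E(K, 0b10000111) = 0b00001010; 0b11111001 ⊕ 0b00001010 = 0b11110011.
C[5]: S = E(K, 0b00001010) = 0b10001101; 0b00001010 ⊕ 0b10001101 = 0b10000111.
C[6]: S = E(K, 0b10001101) = 0b00010000; 0b00010101 ⊕ 0b00010000 = 0b00000101.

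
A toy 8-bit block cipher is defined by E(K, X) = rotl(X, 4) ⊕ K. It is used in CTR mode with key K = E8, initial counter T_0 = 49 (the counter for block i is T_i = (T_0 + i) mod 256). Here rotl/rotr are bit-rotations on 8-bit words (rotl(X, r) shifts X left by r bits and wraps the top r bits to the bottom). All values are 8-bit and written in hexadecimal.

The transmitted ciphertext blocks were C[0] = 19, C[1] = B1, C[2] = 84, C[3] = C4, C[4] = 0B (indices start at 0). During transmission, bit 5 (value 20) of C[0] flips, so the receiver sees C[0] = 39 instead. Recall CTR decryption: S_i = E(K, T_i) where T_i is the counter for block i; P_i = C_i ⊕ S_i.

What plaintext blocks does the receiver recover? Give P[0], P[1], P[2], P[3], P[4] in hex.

Only C[0] changed, to 39. In CTR, a change in C_i flips the same bit in P_i only; the keystream is unaffected. Decrypting the received ciphertext:
P[0]: T = 49, S = E(K, T) = 7C; 39 ⊕ 7C = 45.
P[1]: T = 4A, S = E(K, T) = 4C; B1 ⊕ 4C = FD.
P[2]: T = 4B, S = E(K, T) = 5C; 84 ⊕ 5C = D8.
P[3]: T = 4C, S = E(K, T) = 2C; C4 ⊕ 2C = E8.
P[4]: T = 4D, S = E(K, T) = 3C; 0B ⊕ 3C = 37.
Blocks that differ from the original plaintext: P[0].

P[0] = 45, P[1] = FD, P[2] = D8, P[3] = E8, P[4] = 37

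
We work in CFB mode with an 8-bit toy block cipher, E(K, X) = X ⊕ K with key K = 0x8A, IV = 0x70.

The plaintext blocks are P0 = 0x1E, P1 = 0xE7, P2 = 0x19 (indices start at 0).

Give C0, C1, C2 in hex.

C0 = 0xE4, C1 = 0x89, C2 = 0x1A

CFB encryption: C_i = P_i ⊕ E(K, C_{i−1}), with C_{−1} = IV.
C0: E(K, 0x70) = 0xFA; 0x1E ⊕ 0xFA = 0xE4.
C1: E(K, 0xE4) = 0x6E; 0xE7 ⊕ 0x6E = 0x89.
C2: E(K, 0x89) = 0x03; 0x19 ⊕ 0x03 = 0x1A.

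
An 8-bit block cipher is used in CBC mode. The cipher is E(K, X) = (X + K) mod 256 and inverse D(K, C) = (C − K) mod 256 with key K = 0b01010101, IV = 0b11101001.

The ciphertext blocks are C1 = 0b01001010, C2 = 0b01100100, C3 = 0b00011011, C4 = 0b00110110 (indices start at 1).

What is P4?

P4 = 0b11111010

CBC decryption: P_i = D(K, C_i) ⊕ C_{i−1}, with C_{0} = IV.
P4: D(K, 0b00110110) = 0b11100001; 0b11100001 ⊕ 0b00011011 = 0b11111010.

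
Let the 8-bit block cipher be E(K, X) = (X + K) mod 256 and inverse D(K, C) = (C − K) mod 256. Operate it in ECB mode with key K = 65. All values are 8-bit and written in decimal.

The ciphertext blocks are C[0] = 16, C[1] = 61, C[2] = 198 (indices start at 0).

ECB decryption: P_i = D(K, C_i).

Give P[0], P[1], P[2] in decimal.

P[0] = 207, P[1] = 252, P[2] = 133

P[0]: D(K, 16) = 207.
P[1]: D(K, 61) = 252.
P[2]: D(K, 198) = 133.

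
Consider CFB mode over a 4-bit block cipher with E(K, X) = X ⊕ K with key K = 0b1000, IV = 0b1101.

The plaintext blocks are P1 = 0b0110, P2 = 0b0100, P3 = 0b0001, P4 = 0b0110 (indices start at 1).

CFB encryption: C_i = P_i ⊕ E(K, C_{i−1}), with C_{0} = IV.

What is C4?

C4 = 0b1000

C1: E(K, 0b1101) = 0b0101; 0b0110 ⊕ 0b0101 = 0b0011.
C2: E(K, 0b0011) = 0b1011; 0b0100 ⊕ 0b1011 = 0b1111.
C3: E(K, 0b1111) = 0b0111; 0b0001 ⊕ 0b0111 = 0b0110.
C4: E(K, 0b0110) = 0b1110; 0b0110 ⊕ 0b1110 = 0b1000.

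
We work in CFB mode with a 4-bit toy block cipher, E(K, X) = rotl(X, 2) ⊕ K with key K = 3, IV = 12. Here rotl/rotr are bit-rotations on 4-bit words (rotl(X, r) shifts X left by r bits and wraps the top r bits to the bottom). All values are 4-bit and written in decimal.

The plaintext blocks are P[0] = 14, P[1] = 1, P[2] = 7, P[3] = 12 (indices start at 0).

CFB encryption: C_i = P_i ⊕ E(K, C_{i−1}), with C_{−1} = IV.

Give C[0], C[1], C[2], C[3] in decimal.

C[0]: E(K, 12) = 0; 14 ⊕ 0 = 14.
C[1]: E(K, 14) = 8; 1 ⊕ 8 = 9.
C[2]: E(K, 9) = 5; 7 ⊕ 5 = 2.
C[3]: E(K, 2) = 11; 12 ⊕ 11 = 7.

C[0] = 14, C[1] = 9, C[2] = 2, C[3] = 7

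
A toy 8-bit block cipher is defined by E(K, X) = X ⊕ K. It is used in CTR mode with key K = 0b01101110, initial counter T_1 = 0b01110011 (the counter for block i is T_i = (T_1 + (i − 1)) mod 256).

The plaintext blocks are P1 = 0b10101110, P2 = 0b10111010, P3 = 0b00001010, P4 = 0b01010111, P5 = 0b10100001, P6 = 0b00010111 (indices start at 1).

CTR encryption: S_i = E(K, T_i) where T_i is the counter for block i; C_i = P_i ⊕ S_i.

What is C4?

C4 = 0b01001111

C1: T = 0b01110011, S = E(K, T) = 0b00011101; 0b10101110 ⊕ 0b00011101 = 0b10110011.
C2: T = 0b01110100, S = E(K, T) = 0b00011010; 0b10111010 ⊕ 0b00011010 = 0b10100000.
C3: T = 0b01110101, S = E(K, T) = 0b00011011; 0b00001010 ⊕ 0b00011011 = 0b00010001.
C4: T = 0b01110110, S = E(K, T) = 0b00011000; 0b01010111 ⊕ 0b00011000 = 0b01001111.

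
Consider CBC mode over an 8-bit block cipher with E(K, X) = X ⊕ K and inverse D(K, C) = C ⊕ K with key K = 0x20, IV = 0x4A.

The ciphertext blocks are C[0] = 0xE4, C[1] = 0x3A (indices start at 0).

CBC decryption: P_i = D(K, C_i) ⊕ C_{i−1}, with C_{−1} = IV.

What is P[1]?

P[1] = 0xFE

P[1]: D(K, 0x3A) = 0x1A; 0x1A ⊕ 0xE4 = 0xFE.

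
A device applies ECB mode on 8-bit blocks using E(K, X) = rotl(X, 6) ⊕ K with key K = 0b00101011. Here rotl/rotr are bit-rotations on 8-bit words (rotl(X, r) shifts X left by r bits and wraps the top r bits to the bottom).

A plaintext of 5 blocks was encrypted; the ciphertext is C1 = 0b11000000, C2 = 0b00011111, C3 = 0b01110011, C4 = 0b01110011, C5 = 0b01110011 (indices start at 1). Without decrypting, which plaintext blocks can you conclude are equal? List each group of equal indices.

ECB encrypts each block independently with the same key, so equal ciphertext blocks imply equal plaintext blocks.
C3 = C4 = C5 = 0b01110011, so P3 = P4 = P5.

P3 = P4 = P5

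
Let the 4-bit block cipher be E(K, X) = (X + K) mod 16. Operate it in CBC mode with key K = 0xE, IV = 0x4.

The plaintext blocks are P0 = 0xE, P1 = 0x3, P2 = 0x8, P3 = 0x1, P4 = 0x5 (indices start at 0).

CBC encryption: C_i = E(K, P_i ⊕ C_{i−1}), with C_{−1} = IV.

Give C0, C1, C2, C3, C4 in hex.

C0: P0 ⊕ 0x4 = 0xA; E(K, 0xA) = 0x8.
C1: P1 ⊕ 0x8 = 0xB; E(K, 0xB) = 0x9.
C2: P2 ⊕ 0x9 = 0x1; E(K, 0x1) = 0xF.
C3: P3 ⊕ 0xF = 0xE; E(K, 0xE) = 0xC.
C4: P4 ⊕ 0xC = 0x9; E(K, 0x9) = 0x7.

C0 = 0x8, C1 = 0x9, C2 = 0xF, C3 = 0xC, C4 = 0x7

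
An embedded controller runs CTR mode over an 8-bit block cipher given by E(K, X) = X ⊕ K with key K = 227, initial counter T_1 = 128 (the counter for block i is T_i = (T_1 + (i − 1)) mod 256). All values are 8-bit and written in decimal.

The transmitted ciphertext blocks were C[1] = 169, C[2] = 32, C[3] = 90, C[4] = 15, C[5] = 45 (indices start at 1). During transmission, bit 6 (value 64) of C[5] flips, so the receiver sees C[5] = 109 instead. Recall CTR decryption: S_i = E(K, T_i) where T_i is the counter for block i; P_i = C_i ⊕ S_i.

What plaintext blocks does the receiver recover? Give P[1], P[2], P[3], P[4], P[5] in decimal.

Only C[5] changed, to 109. In CTR, a change in C_i flips the same bit in P_i only; the keystream is unaffected. Decrypting the received ciphertext:
P[1]: T = 128, S = E(K, T) = 99; 169 ⊕ 99 = 202.
P[2]: T = 129, S = E(K, T) = 98; 32 ⊕ 98 = 66.
P[3]: T = 130, S = E(K, T) = 97; 90 ⊕ 97 = 59.
P[4]: T = 131, S = E(K, T) = 96; 15 ⊕ 96 = 111.
P[5]: T = 132, S = E(K, T) = 103; 109 ⊕ 103 = 10.
Blocks that differ from the original plaintext: P[5].

P[1] = 202, P[2] = 66, P[3] = 59, P[4] = 111, P[5] = 10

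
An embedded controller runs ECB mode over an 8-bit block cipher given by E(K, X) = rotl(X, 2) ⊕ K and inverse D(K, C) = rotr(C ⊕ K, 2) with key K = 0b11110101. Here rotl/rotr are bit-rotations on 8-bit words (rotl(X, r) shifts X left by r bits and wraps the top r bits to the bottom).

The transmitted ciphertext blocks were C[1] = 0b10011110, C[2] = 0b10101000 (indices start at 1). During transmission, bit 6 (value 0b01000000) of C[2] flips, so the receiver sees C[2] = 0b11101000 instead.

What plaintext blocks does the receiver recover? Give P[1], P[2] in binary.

P[1] = 0b11011010, P[2] = 0b01000111

ECB decryption: P_i = D(K, C_i).
Only C[2] changed, to 0b11101000. In ECB, a change in C_i affects only P_i. Decrypting the received ciphertext:
P[1]: D(K, 0b10011110) = 0b11011010.
P[2]: D(K, 0b11101000) = 0b01000111.
Blocks that differ from the original plaintext: P[2].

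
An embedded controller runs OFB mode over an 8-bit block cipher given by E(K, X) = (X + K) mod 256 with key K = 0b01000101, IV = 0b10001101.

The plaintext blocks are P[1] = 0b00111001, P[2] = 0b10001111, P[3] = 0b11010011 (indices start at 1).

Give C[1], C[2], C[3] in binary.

C[1] = 0b11101011, C[2] = 0b10011000, C[3] = 0b10001111

OFB encryption: S_i = E(K, S_{i−1}) with S_{0} = IV; C_i = P_i ⊕ S_i.
C[1]: S = E(K, 0b10001101) = 0b11010010; 0b00111001 ⊕ 0b11010010 = 0b11101011.
C[2]: S = E(K, 0b11010010) = 0b00010111; 0b10001111 ⊕ 0b00010111 = 0b10011000.
C[3]: S = E(K, 0b00010111) = 0b01011100; 0b11010011 ⊕ 0b01011100 = 0b10001111.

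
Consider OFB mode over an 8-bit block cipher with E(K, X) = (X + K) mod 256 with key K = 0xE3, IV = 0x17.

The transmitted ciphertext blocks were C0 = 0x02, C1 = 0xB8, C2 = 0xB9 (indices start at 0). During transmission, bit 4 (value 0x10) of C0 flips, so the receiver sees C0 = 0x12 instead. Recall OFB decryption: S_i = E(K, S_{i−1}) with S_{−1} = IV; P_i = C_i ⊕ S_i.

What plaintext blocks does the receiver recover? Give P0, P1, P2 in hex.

P0 = 0xE8, P1 = 0x65, P2 = 0x79

Only C0 changed, to 0x12. In OFB, a change in C_i flips the same bit in P_i only; the keystream is unaffected. Decrypting the received ciphertext:
P0: S = E(K, 0x17) = 0xFA; 0x12 ⊕ 0xFA = 0xE8.
P1: S = E(K, 0xFA) = 0xDD; 0xB8 ⊕ 0xDD = 0x65.
P2: S = E(K, 0xDD) = 0xC0; 0xB9 ⊕ 0xC0 = 0x79.
Blocks that differ from the original plaintext: P0.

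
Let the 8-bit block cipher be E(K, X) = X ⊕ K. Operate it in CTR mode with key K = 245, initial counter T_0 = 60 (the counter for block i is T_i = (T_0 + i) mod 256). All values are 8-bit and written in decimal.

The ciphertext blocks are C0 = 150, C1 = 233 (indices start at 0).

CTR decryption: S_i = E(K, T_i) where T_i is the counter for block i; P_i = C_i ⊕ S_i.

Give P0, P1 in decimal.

P0: T = 60, S = E(K, T) = 201; 150 ⊕ 201 = 95.
P1: T = 61, S = E(K, T) = 200; 233 ⊕ 200 = 33.

P0 = 95, P1 = 33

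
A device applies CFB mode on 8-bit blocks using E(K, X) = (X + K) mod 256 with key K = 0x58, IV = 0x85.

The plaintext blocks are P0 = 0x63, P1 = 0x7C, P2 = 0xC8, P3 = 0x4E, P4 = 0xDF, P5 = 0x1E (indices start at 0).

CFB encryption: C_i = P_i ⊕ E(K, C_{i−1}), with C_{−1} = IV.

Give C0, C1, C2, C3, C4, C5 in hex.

C0 = 0xBE, C1 = 0x6A, C2 = 0x0A, C3 = 0x2C, C4 = 0x5B, C5 = 0xAD

C0: E(K, 0x85) = 0xDD; 0x63 ⊕ 0xDD = 0xBE.
C1: E(K, 0xBE) = 0x16; 0x7C ⊕ 0x16 = 0x6A.
C2: E(K, 0x6A) = 0xC2; 0xC8 ⊕ 0xC2 = 0x0A.
C3: E(K, 0x0A) = 0x62; 0x4E ⊕ 0x62 = 0x2C.
C4: E(K, 0x2C) = 0x84; 0xDF ⊕ 0x84 = 0x5B.
C5: E(K, 0x5B) = 0xB3; 0x1E ⊕ 0xB3 = 0xAD.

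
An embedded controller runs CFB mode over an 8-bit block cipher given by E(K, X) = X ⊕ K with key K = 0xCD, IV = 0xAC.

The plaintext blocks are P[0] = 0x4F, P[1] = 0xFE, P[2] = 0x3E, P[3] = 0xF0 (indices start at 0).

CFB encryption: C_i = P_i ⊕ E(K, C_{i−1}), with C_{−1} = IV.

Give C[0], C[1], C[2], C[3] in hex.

C[0]: E(K, 0xAC) = 0x61; 0x4F ⊕ 0x61 = 0x2E.
C[1]: E(K, 0x2E) = 0xE3; 0xFE ⊕ 0xE3 = 0x1D.
C[2]: E(K, 0x1D) = 0xD0; 0x3E ⊕ 0xD0 = 0xEE.
C[3]: E(K, 0xEE) = 0x23; 0xF0 ⊕ 0x23 = 0xD3.

C[0] = 0x2E, C[1] = 0x1D, C[2] = 0xEE, C[3] = 0xD3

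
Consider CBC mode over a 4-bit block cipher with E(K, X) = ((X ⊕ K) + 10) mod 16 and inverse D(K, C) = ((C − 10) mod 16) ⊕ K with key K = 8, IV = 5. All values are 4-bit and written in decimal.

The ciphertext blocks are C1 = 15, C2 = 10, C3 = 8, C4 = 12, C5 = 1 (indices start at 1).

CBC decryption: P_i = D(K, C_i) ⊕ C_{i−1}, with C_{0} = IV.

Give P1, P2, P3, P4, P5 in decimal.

P1: D(K, 15) = 13; 13 ⊕ 5 = 8.
P2: D(K, 10) = 8; 8 ⊕ 15 = 7.
P3: D(K, 8) = 6; 6 ⊕ 10 = 12.
P4: D(K, 12) = 10; 10 ⊕ 8 = 2.
P5: D(K, 1) = 15; 15 ⊕ 12 = 3.

P1 = 8, P2 = 7, P3 = 12, P4 = 2, P5 = 3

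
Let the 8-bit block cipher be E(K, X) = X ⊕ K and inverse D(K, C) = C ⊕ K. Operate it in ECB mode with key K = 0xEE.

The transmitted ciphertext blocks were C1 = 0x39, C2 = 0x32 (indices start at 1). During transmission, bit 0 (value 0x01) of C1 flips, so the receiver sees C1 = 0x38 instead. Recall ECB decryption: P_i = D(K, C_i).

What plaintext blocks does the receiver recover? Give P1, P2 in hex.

Only C1 changed, to 0x38. In ECB, a change in C_i affects only P_i. Decrypting the received ciphertext:
P1: D(K, 0x38) = 0xD6.
P2: D(K, 0x32) = 0xDC.
Blocks that differ from the original plaintext: P1.

P1 = 0xD6, P2 = 0xDC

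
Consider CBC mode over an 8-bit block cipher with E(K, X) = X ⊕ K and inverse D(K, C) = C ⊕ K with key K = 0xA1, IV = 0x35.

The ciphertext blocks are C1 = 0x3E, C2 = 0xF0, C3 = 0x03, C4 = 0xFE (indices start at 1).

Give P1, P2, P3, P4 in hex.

P1 = 0xAA, P2 = 0x6F, P3 = 0x52, P4 = 0x5C

CBC decryption: P_i = D(K, C_i) ⊕ C_{i−1}, with C_{0} = IV.
P1: D(K, 0x3E) = 0x9F; 0x9F ⊕ 0x35 = 0xAA.
P2: D(K, 0xF0) = 0x51; 0x51 ⊕ 0x3E = 0x6F.
P3: D(K, 0x03) = 0xA2; 0xA2 ⊕ 0xF0 = 0x52.
P4: D(K, 0xFE) = 0x5F; 0x5F ⊕ 0x03 = 0x5C.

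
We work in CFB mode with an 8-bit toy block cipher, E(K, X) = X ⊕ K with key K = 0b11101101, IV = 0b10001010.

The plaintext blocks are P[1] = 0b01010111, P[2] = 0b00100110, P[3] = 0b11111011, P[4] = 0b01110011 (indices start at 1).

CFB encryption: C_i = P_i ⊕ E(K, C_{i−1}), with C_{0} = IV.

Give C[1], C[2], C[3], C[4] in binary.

C[1] = 0b00110000, C[2] = 0b11111011, C[3] = 0b11101101, C[4] = 0b01110011

C[1]: E(K, 0b10001010) = 0b01100111; 0b01010111 ⊕ 0b01100111 = 0b00110000.
C[2]: E(K, 0b00110000) = 0b11011101; 0b00100110 ⊕ 0b11011101 = 0b11111011.
C[3]: E(K, 0b11111011) = 0b00010110; 0b11111011 ⊕ 0b00010110 = 0b11101101.
C[4]: E(K, 0b11101101) = 0b00000000; 0b01110011 ⊕ 0b00000000 = 0b01110011.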